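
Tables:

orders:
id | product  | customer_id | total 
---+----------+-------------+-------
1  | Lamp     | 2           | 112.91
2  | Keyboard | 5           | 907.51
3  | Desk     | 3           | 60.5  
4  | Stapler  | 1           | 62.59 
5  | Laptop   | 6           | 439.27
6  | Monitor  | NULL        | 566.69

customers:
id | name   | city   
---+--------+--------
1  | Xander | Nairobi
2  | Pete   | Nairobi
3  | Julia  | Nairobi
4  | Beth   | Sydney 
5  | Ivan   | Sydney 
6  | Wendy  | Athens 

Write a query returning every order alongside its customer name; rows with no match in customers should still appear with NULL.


LEFT JOIN keeps every row from orders (the left table); where customer_id has no match in customers, the customer columns become NULL. Walk through each order:
  - order 1 (Lamp): customer_id=2 -> matches Pete
  - order 2 (Keyboard): customer_id=5 -> matches Ivan
  - order 3 (Desk): customer_id=3 -> matches Julia
  - order 4 (Stapler): customer_id=1 -> matches Xander
  - order 5 (Laptop): customer_id=6 -> matches Wendy
  - order 6 (Monitor): customer_id=NULL, no match -> kept with NULL
All 6 rows appear; 1 has NULL customer.

SQL:
SELECT a.product, b.name AS customer
FROM orders a
LEFT JOIN customers b ON a.customer_id = b.id

Result:
product  | customer
---------+---------
Lamp     | Pete    
Keyboard | Ivan    
Desk     | Julia   
Stapler  | Xander  
Laptop   | Wendy   
Monitor  | NULL    


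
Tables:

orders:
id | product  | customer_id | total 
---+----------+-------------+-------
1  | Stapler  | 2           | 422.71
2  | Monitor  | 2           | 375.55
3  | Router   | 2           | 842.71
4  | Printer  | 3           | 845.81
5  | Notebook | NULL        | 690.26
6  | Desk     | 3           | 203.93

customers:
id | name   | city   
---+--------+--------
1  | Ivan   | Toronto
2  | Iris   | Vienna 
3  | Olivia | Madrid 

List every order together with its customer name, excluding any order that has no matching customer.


INNER JOIN keeps only orders rows whose customer_id matches an id in customers. Walk through each order:
  - order 1 (Stapler): customer_id=2 -> matches Iris
  - order 2 (Monitor): customer_id=2 -> matches Iris
  - order 3 (Router): customer_id=2 -> matches Iris
  - order 4 (Printer): customer_id=3 -> matches Olivia
  - order 5 (Notebook): customer_id=NULL, no match -> dropped
  - order 6 (Desk): customer_id=3 -> matches Olivia
So 1 of 6 rows is dropped.

SQL:
SELECT a.product, b.name AS customer
FROM orders a
INNER JOIN customers b ON a.customer_id = b.id

Result:
product | customer
--------+---------
Stapler | Iris    
Monitor | Iris    
Router  | Iris    
Printer | Olivia  
Desk    | Olivia  


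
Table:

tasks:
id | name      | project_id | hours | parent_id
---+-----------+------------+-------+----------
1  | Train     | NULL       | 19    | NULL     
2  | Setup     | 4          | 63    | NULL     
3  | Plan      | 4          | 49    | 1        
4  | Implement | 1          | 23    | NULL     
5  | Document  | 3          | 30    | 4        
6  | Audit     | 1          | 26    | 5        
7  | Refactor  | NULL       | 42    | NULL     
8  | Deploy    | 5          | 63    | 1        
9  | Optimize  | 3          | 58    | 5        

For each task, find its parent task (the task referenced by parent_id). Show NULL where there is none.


This is a self-join: tasks is joined to a second copy of itself, matching each row's parent_id to another row's id. Use LEFT JOIN so rows with parent_id=NULL are kept.
  - task 1 (Train): parent_id=NULL -> NULL
  - task 2 (Setup): parent_id=NULL -> NULL
  - task 3 (Plan): parent_id=1 -> Train
  - task 4 (Implement): parent_id=NULL -> NULL
  - task 5 (Document): parent_id=4 -> Implement
  - task 6 (Audit): parent_id=5 -> Document
  - task 7 (Refactor): parent_id=NULL -> NULL
  - task 8 (Deploy): parent_id=1 -> Train
  - task 9 (Optimize): parent_id=5 -> Document

SQL:
SELECT a.name AS item, b.name AS parent
FROM tasks a
LEFT JOIN tasks b ON a.parent_id = b.id

Result:
item      | parent   
----------+----------
Train     | NULL     
Setup     | NULL     
Plan      | Train    
Implement | NULL     
Document  | Implement
Audit     | Document 
Refactor  | NULL     
Deploy    | Train    
Optimize  | Document 


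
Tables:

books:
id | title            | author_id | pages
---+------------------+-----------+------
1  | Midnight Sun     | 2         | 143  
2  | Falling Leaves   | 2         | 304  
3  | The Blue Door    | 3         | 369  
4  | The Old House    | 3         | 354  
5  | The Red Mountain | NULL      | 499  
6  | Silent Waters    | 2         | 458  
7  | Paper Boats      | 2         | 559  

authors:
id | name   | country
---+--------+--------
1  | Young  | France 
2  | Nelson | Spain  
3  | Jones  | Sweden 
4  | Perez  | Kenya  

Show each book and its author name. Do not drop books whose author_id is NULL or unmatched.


LEFT JOIN keeps every row from books (the left table); where author_id has no match in authors, the author columns become NULL. Walk through each book:
  - book 1 (Midnight Sun): author_id=2 -> matches Nelson
  - book 2 (Falling Leaves): author_id=2 -> matches Nelson
  - book 3 (The Blue Door): author_id=3 -> matches Jones
  - book 4 (The Old House): author_id=3 -> matches Jones
  - book 5 (The Red Mountain): author_id=NULL, no match -> kept with NULL
  - book 6 (Silent Waters): author_id=2 -> matches Nelson
  - book 7 (Paper Boats): author_id=2 -> matches Nelson
All 7 rows appear; 1 has NULL author.

SQL:
SELECT a.title, b.name AS author
FROM books a
LEFT JOIN authors b ON a.author_id = b.id

Result:
title            | author
-----------------+-------
Midnight Sun     | Nelson
Falling Leaves   | Nelson
The Blue Door    | Jones 
The Old House    | Jones 
The Red Mountain | NULL  
Silent Waters    | Nelson
Paper Boats      | Nelson


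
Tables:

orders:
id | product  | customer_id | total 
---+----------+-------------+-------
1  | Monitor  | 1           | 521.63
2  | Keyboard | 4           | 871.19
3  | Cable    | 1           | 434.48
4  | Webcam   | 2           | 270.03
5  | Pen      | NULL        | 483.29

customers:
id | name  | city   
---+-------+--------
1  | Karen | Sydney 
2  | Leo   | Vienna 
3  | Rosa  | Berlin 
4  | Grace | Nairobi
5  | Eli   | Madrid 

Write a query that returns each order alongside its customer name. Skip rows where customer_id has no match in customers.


INNER JOIN keeps only orders rows whose customer_id matches an id in customers. Walk through each order:
  - order 1 (Monitor): customer_id=1 -> matches Karen
  - order 2 (Keyboard): customer_id=4 -> matches Grace
  - order 3 (Cable): customer_id=1 -> matches Karen
  - order 4 (Webcam): customer_id=2 -> matches Leo
  - order 5 (Pen): customer_id=NULL, no match -> dropped
So 1 of 5 rows is dropped.

SQL:
SELECT a.product, b.name AS customer
FROM orders a
INNER JOIN customers b ON a.customer_id = b.id

Result:
product  | customer
---------+---------
Monitor  | Karen   
Keyboard | Grace   
Cable    | Karen   
Webcam   | Leo     


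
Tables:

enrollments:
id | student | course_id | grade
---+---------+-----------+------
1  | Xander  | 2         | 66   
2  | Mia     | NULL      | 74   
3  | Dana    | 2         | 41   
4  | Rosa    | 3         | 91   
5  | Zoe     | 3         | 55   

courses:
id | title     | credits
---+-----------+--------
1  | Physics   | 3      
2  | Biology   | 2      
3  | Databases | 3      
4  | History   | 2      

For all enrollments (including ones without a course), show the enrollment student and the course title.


LEFT JOIN keeps every row from enrollments (the left table); where course_id has no match in courses, the course columns become NULL. Walk through each enrollment:
  - enrollment 1 (Xander): course_id=2 -> matches Biology
  - enrollment 2 (Mia): course_id=NULL, no match -> kept with NULL
  - enrollment 3 (Dana): course_id=2 -> matches Biology
  - enrollment 4 (Rosa): course_id=3 -> matches Databases
  - enrollment 5 (Zoe): course_id=3 -> matches Databases
All 5 rows appear; 1 has NULL course.

SQL:
SELECT a.student, b.title AS course
FROM enrollments a
LEFT JOIN courses b ON a.course_id = b.id

Result:
student | course   
--------+----------
Xander  | Biology  
Mia     | NULL     
Dana    | Biology  
Rosa    | Databases
Zoe     | Databases


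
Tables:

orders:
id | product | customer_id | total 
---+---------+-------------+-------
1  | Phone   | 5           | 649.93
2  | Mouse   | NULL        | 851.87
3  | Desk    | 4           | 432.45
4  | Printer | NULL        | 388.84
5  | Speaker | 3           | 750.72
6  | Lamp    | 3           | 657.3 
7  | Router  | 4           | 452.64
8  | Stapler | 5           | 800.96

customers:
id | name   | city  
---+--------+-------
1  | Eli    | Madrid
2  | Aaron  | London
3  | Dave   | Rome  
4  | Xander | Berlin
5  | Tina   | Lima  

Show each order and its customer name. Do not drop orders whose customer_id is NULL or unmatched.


LEFT JOIN keeps every row from orders (the left table); where customer_id has no match in customers, the customer columns become NULL. Walk through each order:
  - order 1 (Phone): customer_id=5 -> matches Tina
  - order 2 (Mouse): customer_id=NULL, no match -> kept with NULL
  - order 3 (Desk): customer_id=4 -> matches Xander
  - order 4 (Printer): customer_id=NULL, no match -> kept with NULL
  - order 5 (Speaker): customer_id=3 -> matches Dave
  - order 6 (Lamp): customer_id=3 -> matches Dave
  - order 7 (Router): customer_id=4 -> matches Xander
  - order 8 (Stapler): customer_id=5 -> matches Tina
All 8 rows appear; 2 have NULL customer.

SQL:
SELECT a.product, b.name AS customer
FROM orders a
LEFT JOIN customers b ON a.customer_id = b.id

Result:
product | customer
--------+---------
Phone   | Tina    
Mouse   | NULL    
Desk    | Xander  
Printer | NULL    
Speaker | Dave    
Lamp    | Dave    
Router  | Xander  
Stapler | Tina    


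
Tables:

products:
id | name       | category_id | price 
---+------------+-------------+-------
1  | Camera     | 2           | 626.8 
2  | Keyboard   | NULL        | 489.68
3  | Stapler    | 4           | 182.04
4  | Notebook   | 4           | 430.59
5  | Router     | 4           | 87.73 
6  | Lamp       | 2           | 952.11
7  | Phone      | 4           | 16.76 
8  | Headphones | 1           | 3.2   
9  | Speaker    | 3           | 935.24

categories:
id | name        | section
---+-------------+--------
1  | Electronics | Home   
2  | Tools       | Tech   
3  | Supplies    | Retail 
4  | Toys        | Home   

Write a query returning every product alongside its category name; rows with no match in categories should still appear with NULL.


LEFT JOIN keeps every row from products (the left table); where category_id has no match in categories, the category columns become NULL. Walk through each product:
  - product 1 (Camera): category_id=2 -> matches Tools
  - product 2 (Keyboard): category_id=NULL, no match -> kept with NULL
  - product 3 (Stapler): category_id=4 -> matches Toys
  - product 4 (Notebook): category_id=4 -> matches Toys
  - product 5 (Router): category_id=4 -> matches Toys
  - product 6 (Lamp): category_id=2 -> matches Tools
  - product 7 (Phone): category_id=4 -> matches Toys
  - product 8 (Headphones): category_id=1 -> matches Electronics
  - product 9 (Speaker): category_id=3 -> matches Supplies
All 9 rows appear; 1 has NULL category.

SQL:
SELECT a.name, b.name AS category
FROM products a
LEFT JOIN categories b ON a.category_id = b.id

Result:
name       | category   
-----------+------------
Camera     | Tools      
Keyboard   | NULL       
Stapler    | Toys       
Notebook   | Toys       
Router     | Toys       
Lamp       | Tools      
Phone      | Toys       
Headphones | Electronics
Speaker    | Supplies   


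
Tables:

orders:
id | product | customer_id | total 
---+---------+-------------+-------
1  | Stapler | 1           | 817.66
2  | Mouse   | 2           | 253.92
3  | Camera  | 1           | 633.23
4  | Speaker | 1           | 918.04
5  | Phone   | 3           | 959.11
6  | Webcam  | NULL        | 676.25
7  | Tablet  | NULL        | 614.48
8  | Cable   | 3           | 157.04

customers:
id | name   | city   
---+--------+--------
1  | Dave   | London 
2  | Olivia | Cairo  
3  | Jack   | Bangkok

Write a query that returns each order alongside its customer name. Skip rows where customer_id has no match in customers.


INNER JOIN keeps only orders rows whose customer_id matches an id in customers. Walk through each order:
  - order 1 (Stapler): customer_id=1 -> matches Dave
  - order 2 (Mouse): customer_id=2 -> matches Olivia
  - order 3 (Camera): customer_id=1 -> matches Dave
  - order 4 (Speaker): customer_id=1 -> matches Dave
  - order 5 (Phone): customer_id=3 -> matches Jack
  - order 6 (Webcam): customer_id=NULL, no match -> dropped
  - order 7 (Tablet): customer_id=NULL, no match -> dropped
  - order 8 (Cable): customer_id=3 -> matches Jack
So 2 of 8 rows are dropped.

SQL:
SELECT a.product, b.name AS customer
FROM orders a
INNER JOIN customers b ON a.customer_id = b.id

Result:
product | customer
--------+---------
Stapler | Dave    
Mouse   | Olivia  
Camera  | Dave    
Speaker | Dave    
Phone   | Jack    
Cable   | Jack    


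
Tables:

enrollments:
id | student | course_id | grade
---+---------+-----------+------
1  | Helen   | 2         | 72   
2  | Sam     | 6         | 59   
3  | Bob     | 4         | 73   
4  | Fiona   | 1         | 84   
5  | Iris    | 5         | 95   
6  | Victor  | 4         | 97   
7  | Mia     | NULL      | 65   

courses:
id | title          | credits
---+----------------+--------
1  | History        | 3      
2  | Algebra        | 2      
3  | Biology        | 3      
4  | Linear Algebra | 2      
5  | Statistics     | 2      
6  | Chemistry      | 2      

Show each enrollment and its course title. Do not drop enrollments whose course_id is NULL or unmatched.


LEFT JOIN keeps every row from enrollments (the left table); where course_id has no match in courses, the course columns become NULL. Walk through each enrollment:
  - enrollment 1 (Helen): course_id=2 -> matches Algebra
  - enrollment 2 (Sam): course_id=6 -> matches Chemistry
  - enrollment 3 (Bob): course_id=4 -> matches Linear Algebra
  - enrollment 4 (Fiona): course_id=1 -> matches History
  - enrollment 5 (Iris): course_id=5 -> matches Statistics
  - enrollment 6 (Victor): course_id=4 -> matches Linear Algebra
  - enrollment 7 (Mia): course_id=NULL, no match -> kept with NULL
All 7 rows appear; 1 has NULL course.

SQL:
SELECT a.student, b.title AS course
FROM enrollments a
LEFT JOIN courses b ON a.course_id = b.id

Result:
student | course        
--------+---------------
Helen   | Algebra       
Sam     | Chemistry     
Bob     | Linear Algebra
Fiona   | History       
Iris    | Statistics    
Victor  | Linear Algebra
Mia     | NULL          


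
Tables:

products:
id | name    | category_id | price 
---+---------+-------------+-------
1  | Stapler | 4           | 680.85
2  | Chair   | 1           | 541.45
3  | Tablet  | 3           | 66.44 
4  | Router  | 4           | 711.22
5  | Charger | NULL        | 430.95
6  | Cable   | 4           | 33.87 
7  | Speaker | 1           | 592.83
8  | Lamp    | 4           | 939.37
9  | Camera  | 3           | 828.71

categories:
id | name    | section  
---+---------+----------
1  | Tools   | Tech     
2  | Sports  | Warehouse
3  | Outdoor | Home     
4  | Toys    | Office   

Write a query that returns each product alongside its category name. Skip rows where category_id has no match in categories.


INNER JOIN keeps only products rows whose category_id matches an id in categories. Walk through each product:
  - product 1 (Stapler): category_id=4 -> matches Toys
  - product 2 (Chair): category_id=1 -> matches Tools
  - product 3 (Tablet): category_id=3 -> matches Outdoor
  - product 4 (Router): category_id=4 -> matches Toys
  - product 5 (Charger): category_id=NULL, no match -> dropped
  - product 6 (Cable): category_id=4 -> matches Toys
  - product 7 (Speaker): category_id=1 -> matches Tools
  - product 8 (Lamp): category_id=4 -> matches Toys
  - product 9 (Camera): category_id=3 -> matches Outdoor
So 1 of 9 rows is dropped.

SQL:
SELECT a.name, b.name AS category
FROM products a
INNER JOIN categories b ON a.category_id = b.id

Result:
name    | category
--------+---------
Stapler | Toys    
Chair   | Tools   
Tablet  | Outdoor 
Router  | Toys    
Cable   | Toys    
Speaker | Tools   
Lamp    | Toys    
Camera  | Outdoor 


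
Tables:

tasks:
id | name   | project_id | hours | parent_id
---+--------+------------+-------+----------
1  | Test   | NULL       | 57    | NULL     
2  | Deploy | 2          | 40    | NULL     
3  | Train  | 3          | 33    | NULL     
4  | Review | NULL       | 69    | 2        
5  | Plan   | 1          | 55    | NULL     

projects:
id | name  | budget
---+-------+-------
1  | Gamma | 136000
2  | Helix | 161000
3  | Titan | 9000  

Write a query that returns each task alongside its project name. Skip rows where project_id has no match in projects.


INNER JOIN keeps only tasks rows whose project_id matches an id in projects. Walk through each task:
  - task 1 (Test): project_id=NULL, no match -> dropped
  - task 2 (Deploy): project_id=2 -> matches Helix
  - task 3 (Train): project_id=3 -> matches Titan
  - task 4 (Review): project_id=NULL, no match -> dropped
  - task 5 (Plan): project_id=1 -> matches Gamma
So 2 of 5 rows are dropped.

SQL:
SELECT a.name, b.name AS project
FROM tasks a
INNER JOIN projects b ON a.project_id = b.id

Result:
name   | project
-------+--------
Deploy | Helix  
Train  | Titan  
Plan   | Gamma  


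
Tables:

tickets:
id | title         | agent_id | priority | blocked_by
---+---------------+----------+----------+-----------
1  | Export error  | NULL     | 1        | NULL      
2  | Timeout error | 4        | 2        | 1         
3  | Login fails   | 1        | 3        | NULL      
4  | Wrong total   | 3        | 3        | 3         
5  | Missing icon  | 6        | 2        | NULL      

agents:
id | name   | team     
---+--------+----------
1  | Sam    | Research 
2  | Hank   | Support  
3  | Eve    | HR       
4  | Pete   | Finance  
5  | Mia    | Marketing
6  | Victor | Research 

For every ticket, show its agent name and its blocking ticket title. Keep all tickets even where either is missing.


Two LEFT JOINs from the same base table tickets: one to agents via agent_id, one to tickets itself via blocked_by. Both are LEFT so every ticket is preserved.
Match against agents:
  - ticket 1 (Export error): agent_id=NULL, no match -> kept with NULL
  - ticket 2 (Timeout error): agent_id=4 -> matches Pete
  - ticket 3 (Login fails): agent_id=1 -> matches Sam
  - ticket 4 (Wrong total): agent_id=3 -> matches Eve
  - ticket 5 (Missing icon): agent_id=6 -> matches Victor
Match against tickets (self):
  - ticket 1 (Export error): blocked_by=NULL -> NULL
  - ticket 2 (Timeout error): blocked_by=1 -> Export error
  - ticket 3 (Login fails): blocked_by=NULL -> NULL
  - ticket 4 (Wrong total): blocked_by=3 -> Login fails
  - ticket 5 (Missing icon): blocked_by=NULL -> NULL

SQL:
SELECT a.title, b.name AS agent, c.title AS blocked_by
FROM tickets a
LEFT JOIN agents b ON a.agent_id = b.id
LEFT JOIN tickets c ON a.blocked_by = c.id

Result:
title         | agent  | blocked_by  
--------------+--------+-------------
Export error  | NULL   | NULL        
Timeout error | Pete   | Export error
Login fails   | Sam    | NULL        
Wrong total   | Eve    | Login fails 
Missing icon  | Victor | NULL        


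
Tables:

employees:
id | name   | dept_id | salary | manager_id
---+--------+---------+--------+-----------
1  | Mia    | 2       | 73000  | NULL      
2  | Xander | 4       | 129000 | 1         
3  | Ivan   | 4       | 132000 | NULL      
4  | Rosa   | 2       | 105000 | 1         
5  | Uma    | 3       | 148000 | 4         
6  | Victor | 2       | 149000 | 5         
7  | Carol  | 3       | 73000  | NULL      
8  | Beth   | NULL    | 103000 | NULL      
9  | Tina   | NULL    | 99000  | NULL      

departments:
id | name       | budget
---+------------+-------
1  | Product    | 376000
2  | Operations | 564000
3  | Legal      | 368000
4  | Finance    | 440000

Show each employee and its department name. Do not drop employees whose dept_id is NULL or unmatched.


LEFT JOIN keeps every row from employees (the left table); where dept_id has no match in departments, the department columns become NULL. Walk through each employee:
  - employee 1 (Mia): dept_id=2 -> matches Operations
  - employee 2 (Xander): dept_id=4 -> matches Finance
  - employee 3 (Ivan): dept_id=4 -> matches Finance
  - employee 4 (Rosa): dept_id=2 -> matches Operations
  - employee 5 (Uma): dept_id=3 -> matches Legal
  - employee 6 (Victor): dept_id=2 -> matches Operations
  - employee 7 (Carol): dept_id=3 -> matches Legal
  - employee 8 (Beth): dept_id=NULL, no match -> kept with NULL
  - employee 9 (Tina): dept_id=NULL, no match -> kept with NULL
All 9 rows appear; 2 have NULL department.

SQL:
SELECT a.name, b.name AS department
FROM employees a
LEFT JOIN departments b ON a.dept_id = b.id

Result:
name   | department
-------+-----------
Mia    | Operations
Xander | Finance   
Ivan   | Finance   
Rosa   | Operations
Uma    | Legal     
Victor | Operations
Carol  | Legal     
Beth   | NULL      
Tina   | NULL      


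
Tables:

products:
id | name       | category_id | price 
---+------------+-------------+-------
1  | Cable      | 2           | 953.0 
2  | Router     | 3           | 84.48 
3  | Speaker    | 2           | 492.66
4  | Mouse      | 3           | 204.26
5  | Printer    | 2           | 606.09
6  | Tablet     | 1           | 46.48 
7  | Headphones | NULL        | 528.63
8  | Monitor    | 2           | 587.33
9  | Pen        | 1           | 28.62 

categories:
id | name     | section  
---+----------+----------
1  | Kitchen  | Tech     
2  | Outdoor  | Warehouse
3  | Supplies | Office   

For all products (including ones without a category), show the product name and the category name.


LEFT JOIN keeps every row from products (the left table); where category_id has no match in categories, the category columns become NULL. Walk through each product:
  - product 1 (Cable): category_id=2 -> matches Outdoor
  - product 2 (Router): category_id=3 -> matches Supplies
  - product 3 (Speaker): category_id=2 -> matches Outdoor
  - product 4 (Mouse): category_id=3 -> matches Supplies
  - product 5 (Printer): category_id=2 -> matches Outdoor
  - product 6 (Tablet): category_id=1 -> matches Kitchen
  - product 7 (Headphones): category_id=NULL, no match -> kept with NULL
  - product 8 (Monitor): category_id=2 -> matches Outdoor
  - product 9 (Pen): category_id=1 -> matches Kitchen
All 9 rows appear; 1 has NULL category.

SQL:
SELECT a.name, b.name AS category
FROM products a
LEFT JOIN categories b ON a.category_id = b.id

Result:
name       | category
-----------+---------
Cable      | Outdoor 
Router     | Supplies
Speaker    | Outdoor 
Mouse      | Supplies
Printer    | Outdoor 
Tablet     | Kitchen 
Headphones | NULL    
Monitor    | Outdoor 
Pen        | Kitchen 


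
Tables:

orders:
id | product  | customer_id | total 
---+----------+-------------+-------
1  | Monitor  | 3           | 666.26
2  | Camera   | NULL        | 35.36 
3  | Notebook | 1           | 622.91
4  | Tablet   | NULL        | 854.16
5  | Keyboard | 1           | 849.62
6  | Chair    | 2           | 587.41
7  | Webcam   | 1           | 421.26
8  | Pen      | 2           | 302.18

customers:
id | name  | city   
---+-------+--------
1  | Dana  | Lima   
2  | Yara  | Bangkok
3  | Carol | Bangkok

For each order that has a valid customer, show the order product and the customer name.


INNER JOIN keeps only orders rows whose customer_id matches an id in customers. Walk through each order:
  - order 1 (Monitor): customer_id=3 -> matches Carol
  - order 2 (Camera): customer_id=NULL, no match -> dropped
  - order 3 (Notebook): customer_id=1 -> matches Dana
  - order 4 (Tablet): customer_id=NULL, no match -> dropped
  - order 5 (Keyboard): customer_id=1 -> matches Dana
  - order 6 (Chair): customer_id=2 -> matches Yara
  - order 7 (Webcam): customer_id=1 -> matches Dana
  - order 8 (Pen): customer_id=2 -> matches Yara
So 2 of 8 rows are dropped.

SQL:
SELECT a.product, b.name AS customer
FROM orders a
INNER JOIN customers b ON a.customer_id = b.id

Result:
product  | customer
---------+---------
Monitor  | Carol   
Notebook | Dana    
Keyboard | Dana    
Chair    | Yara    
Webcam   | Dana    
Pen      | Yara    


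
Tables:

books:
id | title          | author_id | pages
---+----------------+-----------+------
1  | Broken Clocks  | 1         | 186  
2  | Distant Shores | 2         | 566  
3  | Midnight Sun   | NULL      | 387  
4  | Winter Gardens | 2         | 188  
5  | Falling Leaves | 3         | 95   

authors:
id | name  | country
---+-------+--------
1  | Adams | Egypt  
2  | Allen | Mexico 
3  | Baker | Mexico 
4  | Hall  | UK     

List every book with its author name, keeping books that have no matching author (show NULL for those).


LEFT JOIN keeps every row from books (the left table); where author_id has no match in authors, the author columns become NULL. Walk through each book:
  - book 1 (Broken Clocks): author_id=1 -> matches Adams
  - book 2 (Distant Shores): author_id=2 -> matches Allen
  - book 3 (Midnight Sun): author_id=NULL, no match -> kept with NULL
  - book 4 (Winter Gardens): author_id=2 -> matches Allen
  - book 5 (Falling Leaves): author_id=3 -> matches Baker
All 5 rows appear; 1 has NULL author.

SQL:
SELECT a.title, b.name AS author
FROM books a
LEFT JOIN authors b ON a.author_id = b.id

Result:
title          | author
---------------+-------
Broken Clocks  | Adams 
Distant Shores | Allen 
Midnight Sun   | NULL  
Winter Gardens | Allen 
Falling Leaves | Baker 


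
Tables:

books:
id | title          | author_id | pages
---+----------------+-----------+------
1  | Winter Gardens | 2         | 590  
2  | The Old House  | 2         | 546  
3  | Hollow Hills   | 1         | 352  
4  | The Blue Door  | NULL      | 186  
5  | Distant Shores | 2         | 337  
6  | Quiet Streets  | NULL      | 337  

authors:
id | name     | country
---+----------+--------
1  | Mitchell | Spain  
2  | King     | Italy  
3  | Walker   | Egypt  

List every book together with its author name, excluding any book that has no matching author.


INNER JOIN keeps only books rows whose author_id matches an id in authors. Walk through each book:
  - book 1 (Winter Gardens): author_id=2 -> matches King
  - book 2 (The Old House): author_id=2 -> matches King
  - book 3 (Hollow Hills): author_id=1 -> matches Mitchell
  - book 4 (The Blue Door): author_id=NULL, no match -> dropped
  - book 5 (Distant Shores): author_id=2 -> matches King
  - book 6 (Quiet Streets): author_id=NULL, no match -> dropped
So 2 of 6 rows are dropped.

SQL:
SELECT a.title, b.name AS author
FROM books a
INNER JOIN authors b ON a.author_id = b.id

Result:
title          | author  
---------------+---------
Winter Gardens | King    
The Old House  | King    
Hollow Hills   | Mitchell
Distant Shores | King    


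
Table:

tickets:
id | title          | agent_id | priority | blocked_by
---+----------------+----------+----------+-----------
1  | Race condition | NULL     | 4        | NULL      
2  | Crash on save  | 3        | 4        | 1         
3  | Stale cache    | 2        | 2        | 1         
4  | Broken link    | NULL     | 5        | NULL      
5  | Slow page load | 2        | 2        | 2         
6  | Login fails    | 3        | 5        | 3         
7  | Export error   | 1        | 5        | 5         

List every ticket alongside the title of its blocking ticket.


This is a self-join: tickets is joined to a second copy of itself, matching each row's blocked_by to another row's id. Use LEFT JOIN so rows with blocked_by=NULL are kept.
  - ticket 1 (Race condition): blocked_by=NULL -> NULL
  - ticket 2 (Crash on save): blocked_by=1 -> Race condition
  - ticket 3 (Stale cache): blocked_by=1 -> Race condition
  - ticket 4 (Broken link): blocked_by=NULL -> NULL
  - ticket 5 (Slow page load): blocked_by=2 -> Crash on save
  - ticket 6 (Login fails): blocked_by=3 -> Stale cache
  - ticket 7 (Export error): blocked_by=5 -> Slow page load

SQL:
SELECT a.title AS item, b.title AS blocked_by
FROM tickets a
LEFT JOIN tickets b ON a.blocked_by = b.id

Result:
item           | blocked_by    
---------------+---------------
Race condition | NULL          
Crash on save  | Race condition
Stale cache    | Race condition
Broken link    | NULL          
Slow page load | Crash on save 
Login fails    | Stale cache   
Export error   | Slow page load


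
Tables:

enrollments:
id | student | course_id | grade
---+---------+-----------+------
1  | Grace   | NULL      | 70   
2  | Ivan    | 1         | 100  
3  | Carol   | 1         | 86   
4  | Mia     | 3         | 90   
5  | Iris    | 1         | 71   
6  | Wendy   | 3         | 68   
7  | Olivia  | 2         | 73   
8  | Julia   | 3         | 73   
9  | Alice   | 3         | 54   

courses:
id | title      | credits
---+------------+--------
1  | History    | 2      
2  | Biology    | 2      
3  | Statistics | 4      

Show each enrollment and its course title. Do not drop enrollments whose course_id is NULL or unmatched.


LEFT JOIN keeps every row from enrollments (the left table); where course_id has no match in courses, the course columns become NULL. Walk through each enrollment:
  - enrollment 1 (Grace): course_id=NULL, no match -> kept with NULL
  - enrollment 2 (Ivan): course_id=1 -> matches History
  - enrollment 3 (Carol): course_id=1 -> matches History
  - enrollment 4 (Mia): course_id=3 -> matches Statistics
  - enrollment 5 (Iris): course_id=1 -> matches History
  - enrollment 6 (Wendy): course_id=3 -> matches Statistics
  - enrollment 7 (Olivia): course_id=2 -> matches Biology
  - enrollment 8 (Julia): course_id=3 -> matches Statistics
  - enrollment 9 (Alice): course_id=3 -> matches Statistics
All 9 rows appear; 1 has NULL course.

SQL:
SELECT a.student, b.title AS course
FROM enrollments a
LEFT JOIN courses b ON a.course_id = b.id

Result:
student | course    
--------+-----------
Grace   | NULL      
Ivan    | History   
Carol   | History   
Mia     | Statistics
Iris    | History   
Wendy   | Statistics
Olivia  | Biology   
Julia   | Statistics
Alice   | Statistics


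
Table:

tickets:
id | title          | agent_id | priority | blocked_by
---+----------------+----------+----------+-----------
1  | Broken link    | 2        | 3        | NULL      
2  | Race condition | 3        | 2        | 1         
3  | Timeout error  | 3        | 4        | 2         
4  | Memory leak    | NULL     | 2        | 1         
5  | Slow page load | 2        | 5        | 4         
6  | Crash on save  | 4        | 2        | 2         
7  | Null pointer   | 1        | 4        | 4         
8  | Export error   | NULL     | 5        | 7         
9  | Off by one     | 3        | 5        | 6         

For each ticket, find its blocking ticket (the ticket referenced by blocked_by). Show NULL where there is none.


This is a self-join: tickets is joined to a second copy of itself, matching each row's blocked_by to another row's id. Use LEFT JOIN so rows with blocked_by=NULL are kept.
  - ticket 1 (Broken link): blocked_by=NULL -> NULL
  - ticket 2 (Race condition): blocked_by=1 -> Broken link
  - ticket 3 (Timeout error): blocked_by=2 -> Race condition
  - ticket 4 (Memory leak): blocked_by=1 -> Broken link
  - ticket 5 (Slow page load): blocked_by=4 -> Memory leak
  - ticket 6 (Crash on save): blocked_by=2 -> Race condition
  - ticket 7 (Null pointer): blocked_by=4 -> Memory leak
  - ticket 8 (Export error): blocked_by=7 -> Null pointer
  - ticket 9 (Off by one): blocked_by=6 -> Crash on save

SQL:
SELECT a.title AS item, b.title AS blocked_by
FROM tickets a
LEFT JOIN tickets b ON a.blocked_by = b.id

Result:
item           | blocked_by    
---------------+---------------
Broken link    | NULL          
Race condition | Broken link   
Timeout error  | Race condition
Memory leak    | Broken link   
Slow page load | Memory leak   
Crash on save  | Race condition
Null pointer   | Memory leak   
Export error   | Null pointer  
Off by one     | Crash on save 


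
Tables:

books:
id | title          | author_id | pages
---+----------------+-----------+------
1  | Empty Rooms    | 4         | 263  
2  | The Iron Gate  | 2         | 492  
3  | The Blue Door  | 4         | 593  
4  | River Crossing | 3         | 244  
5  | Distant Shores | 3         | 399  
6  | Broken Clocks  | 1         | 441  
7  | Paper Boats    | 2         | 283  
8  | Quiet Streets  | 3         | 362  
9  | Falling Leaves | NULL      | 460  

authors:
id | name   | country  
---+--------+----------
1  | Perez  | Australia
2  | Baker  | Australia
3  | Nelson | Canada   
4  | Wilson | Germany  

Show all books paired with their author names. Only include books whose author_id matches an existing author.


INNER JOIN keeps only books rows whose author_id matches an id in authors. Walk through each book:
  - book 1 (Empty Rooms): author_id=4 -> matches Wilson
  - book 2 (The Iron Gate): author_id=2 -> matches Baker
  - book 3 (The Blue Door): author_id=4 -> matches Wilson
  - book 4 (River Crossing): author_id=3 -> matches Nelson
  - book 5 (Distant Shores): author_id=3 -> matches Nelson
  - book 6 (Broken Clocks): author_id=1 -> matches Perez
  - book 7 (Paper Boats): author_id=2 -> matches Baker
  - book 8 (Quiet Streets): author_id=3 -> matches Nelson
  - book 9 (Falling Leaves): author_id=NULL, no match -> dropped
So 1 of 9 rows is dropped.

SQL:
SELECT a.title, b.name AS author
FROM books a
INNER JOIN authors b ON a.author_id = b.id

Result:
title          | author
---------------+-------
Empty Rooms    | Wilson
The Iron Gate  | Baker 
The Blue Door  | Wilson
River Crossing | Nelson
Distant Shores | Nelson
Broken Clocks  | Perez 
Paper Boats    | Baker 
Quiet Streets  | Nelson


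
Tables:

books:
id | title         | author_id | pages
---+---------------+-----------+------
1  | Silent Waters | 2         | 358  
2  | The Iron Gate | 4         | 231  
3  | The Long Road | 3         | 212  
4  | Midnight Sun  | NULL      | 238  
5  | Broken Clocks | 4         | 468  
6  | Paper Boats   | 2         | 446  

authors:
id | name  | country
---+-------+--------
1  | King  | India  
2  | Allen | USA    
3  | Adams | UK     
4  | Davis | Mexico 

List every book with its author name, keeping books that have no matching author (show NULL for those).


LEFT JOIN keeps every row from books (the left table); where author_id has no match in authors, the author columns become NULL. Walk through each book:
  - book 1 (Silent Waters): author_id=2 -> matches Allen
  - book 2 (The Iron Gate): author_id=4 -> matches Davis
  - book 3 (The Long Road): author_id=3 -> matches Adams
  - book 4 (Midnight Sun): author_id=NULL, no match -> kept with NULL
  - book 5 (Broken Clocks): author_id=4 -> matches Davis
  - book 6 (Paper Boats): author_id=2 -> matches Allen
All 6 rows appear; 1 has NULL author.

SQL:
SELECT a.title, b.name AS author
FROM books a
LEFT JOIN authors b ON a.author_id = b.id

Result:
title         | author
--------------+-------
Silent Waters | Allen 
The Iron Gate | Davis 
The Long Road | Adams 
Midnight Sun  | NULL  
Broken Clocks | Davis 
Paper Boats   | Allen 


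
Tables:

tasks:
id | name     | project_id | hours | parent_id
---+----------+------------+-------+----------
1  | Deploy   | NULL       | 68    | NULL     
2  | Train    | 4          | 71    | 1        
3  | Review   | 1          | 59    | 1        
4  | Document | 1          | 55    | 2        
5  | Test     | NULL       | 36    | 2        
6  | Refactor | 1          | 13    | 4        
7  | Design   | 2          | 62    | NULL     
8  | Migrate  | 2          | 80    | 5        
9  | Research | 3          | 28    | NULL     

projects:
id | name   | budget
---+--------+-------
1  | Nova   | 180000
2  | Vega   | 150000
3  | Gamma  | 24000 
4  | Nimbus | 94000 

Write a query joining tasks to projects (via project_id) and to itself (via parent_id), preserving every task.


Two LEFT JOINs from the same base table tasks: one to projects via project_id, one to tasks itself via parent_id. Both are LEFT so every task is preserved.
Match against projects:
  - task 1 (Deploy): project_id=NULL, no match -> kept with NULL
  - task 2 (Train): project_id=4 -> matches Nimbus
  - task 3 (Review): project_id=1 -> matches Nova
  - task 4 (Document): project_id=1 -> matches Nova
  - task 5 (Test): project_id=NULL, no match -> kept with NULL
  - task 6 (Refactor): project_id=1 -> matches Nova
  - task 7 (Design): project_id=2 -> matches Vega
  - task 8 (Migrate): project_id=2 -> matches Vega
  - task 9 (Research): project_id=3 -> matches Gamma
Match against tasks (self):
  - task 1 (Deploy): parent_id=NULL -> NULL
  - task 2 (Train): parent_id=1 -> Deploy
  - task 3 (Review): parent_id=1 -> Deploy
  - task 4 (Document): parent_id=2 -> Train
  - task 5 (Test): parent_id=2 -> Train
  - task 6 (Refactor): parent_id=4 -> Document
  - task 7 (Design): parent_id=NULL -> NULL
  - task 8 (Migrate): parent_id=5 -> Test
  - task 9 (Research): parent_id=NULL -> NULL

SQL:
SELECT a.name, b.name AS project, c.name AS parent
FROM tasks a
LEFT JOIN projects b ON a.project_id = b.id
LEFT JOIN tasks c ON a.parent_id = c.id

Result:
name     | project | parent  
---------+---------+---------
Deploy   | NULL    | NULL    
Train    | Nimbus  | Deploy  
Review   | Nova    | Deploy  
Document | Nova    | Train   
Test     | NULL    | Train   
Refactor | Nova    | Document
Design   | Vega    | NULL    
Migrate  | Vega    | Test    
Research | Gamma   | NULL    


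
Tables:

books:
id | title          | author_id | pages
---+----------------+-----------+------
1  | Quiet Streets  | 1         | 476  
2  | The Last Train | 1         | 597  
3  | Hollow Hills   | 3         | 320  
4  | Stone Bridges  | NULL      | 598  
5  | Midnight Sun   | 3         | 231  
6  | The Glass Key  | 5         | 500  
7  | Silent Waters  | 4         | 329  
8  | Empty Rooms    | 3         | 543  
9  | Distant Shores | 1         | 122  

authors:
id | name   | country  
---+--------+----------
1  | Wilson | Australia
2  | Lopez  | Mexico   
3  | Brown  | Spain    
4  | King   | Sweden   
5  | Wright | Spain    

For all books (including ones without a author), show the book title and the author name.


LEFT JOIN keeps every row from books (the left table); where author_id has no match in authors, the author columns become NULL. Walk through each book:
  - book 1 (Quiet Streets): author_id=1 -> matches Wilson
  - book 2 (The Last Train): author_id=1 -> matches Wilson
  - book 3 (Hollow Hills): author_id=3 -> matches Brown
  - book 4 (Stone Bridges): author_id=NULL, no match -> kept with NULL
  - book 5 (Midnight Sun): author_id=3 -> matches Brown
  - book 6 (The Glass Key): author_id=5 -> matches Wright
  - book 7 (Silent Waters): author_id=4 -> matches King
  - book 8 (Empty Rooms): author_id=3 -> matches Brown
  - book 9 (Distant Shores): author_id=1 -> matches Wilson
All 9 rows appear; 1 has NULL author.

SQL:
SELECT a.title, b.name AS author
FROM books a
LEFT JOIN authors b ON a.author_id = b.id

Result:
title          | author
---------------+-------
Quiet Streets  | Wilson
The Last Train | Wilson
Hollow Hills   | Brown 
Stone Bridges  | NULL  
Midnight Sun   | Brown 
The Glass Key  | Wright
Silent Waters  | King  
Empty Rooms    | Brown 
Distant Shores | Wilson


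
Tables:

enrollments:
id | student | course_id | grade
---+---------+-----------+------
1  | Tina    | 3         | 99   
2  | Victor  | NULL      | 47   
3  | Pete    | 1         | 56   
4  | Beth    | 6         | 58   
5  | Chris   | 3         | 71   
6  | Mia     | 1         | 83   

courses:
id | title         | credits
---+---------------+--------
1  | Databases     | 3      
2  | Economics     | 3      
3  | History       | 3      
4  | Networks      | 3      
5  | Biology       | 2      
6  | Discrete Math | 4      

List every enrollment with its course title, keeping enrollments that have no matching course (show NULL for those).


LEFT JOIN keeps every row from enrollments (the left table); where course_id has no match in courses, the course columns become NULL. Walk through each enrollment:
  - enrollment 1 (Tina): course_id=3 -> matches History
  - enrollment 2 (Victor): course_id=NULL, no match -> kept with NULL
  - enrollment 3 (Pete): course_id=1 -> matches Databases
  - enrollment 4 (Beth): course_id=6 -> matches Discrete Math
  - enrollment 5 (Chris): course_id=3 -> matches History
  - enrollment 6 (Mia): course_id=1 -> matches Databases
All 6 rows appear; 1 has NULL course.

SQL:
SELECT a.student, b.title AS course
FROM enrollments a
LEFT JOIN courses b ON a.course_id = b.id

Result:
student | course       
--------+--------------
Tina    | History      
Victor  | NULL         
Pete    | Databases    
Beth    | Discrete Math
Chris   | History      
Mia     | Databases    
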